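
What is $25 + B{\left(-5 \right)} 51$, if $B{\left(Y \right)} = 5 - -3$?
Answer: $433$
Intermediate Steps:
$B{\left(Y \right)} = 8$ ($B{\left(Y \right)} = 5 + 3 = 8$)
$25 + B{\left(-5 \right)} 51 = 25 + 8 \cdot 51 = 25 + 408 = 433$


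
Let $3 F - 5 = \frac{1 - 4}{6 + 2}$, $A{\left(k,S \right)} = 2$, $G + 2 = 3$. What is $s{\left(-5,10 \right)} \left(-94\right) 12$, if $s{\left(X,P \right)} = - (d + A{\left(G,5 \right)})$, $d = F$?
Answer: $3995$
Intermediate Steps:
$G = 1$ ($G = -2 + 3 = 1$)
$F = \frac{37}{24}$ ($F = \frac{5}{3} + \frac{\left(1 - 4\right) \frac{1}{6 + 2}}{3} = \frac{5}{3} + \frac{\left(-3\right) \frac{1}{8}}{3} = \frac{5}{3} + \frac{1}{3} \left(- \frac{3}{8}\right) = \frac{5}{3} - \frac{1}{8} = \frac{37}{24} \approx 1.5417$)
$d = \frac{37}{24} \approx 1.5417$
$s{\left(X,P \right)} = - \frac{85}{24}$ ($s{\left(X,P \right)} = - (\frac{37}{24} + 2) = \left(-1\right) \frac{85}{24} = - \frac{85}{24}$)
$s{\left(-5,10 \right)} \left(-94\right) 12 = \left(- \frac{85}{24}\right) \left(-94\right) 12 = \frac{3995}{12} \cdot 12 = 3995$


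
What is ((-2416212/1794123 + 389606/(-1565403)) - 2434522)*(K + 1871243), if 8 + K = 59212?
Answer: -23279153682064395360872/4953307807 ≈ -4.6997e+12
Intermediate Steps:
K = 59204 (K = -8 + 59212 = 59204)
((-2416212/1794123 + 389606/(-1565403)) - 2434522)*(K + 1871243) = ((-2416212/1794123 + 389606/(-1565403)) - 2434522)*(59204 + 1871243) = ((-2416212*1/1794123 + 389606*(-1/1565403)) - 2434522)*1930447 = ((-268468/199347 - 55658/223629) - 2434522)*1930447 = (-7903609522/4953307807 - 2434522)*1930447 = -12058944732522776/4953307807*1930447 = -23279153682064395360872/4953307807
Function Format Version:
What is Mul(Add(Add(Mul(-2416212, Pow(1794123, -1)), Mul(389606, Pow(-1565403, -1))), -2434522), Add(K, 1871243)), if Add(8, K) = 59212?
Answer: Rational(-23279153682064395360872, 4953307807) ≈ -4.6997e+12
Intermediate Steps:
K = 59204 (K = Add(-8, 59212) = 59204)
Mul(Add(Add(Mul(-2416212, Pow(1794123, -1)), Mul(389606, Pow(-1565403, -1))), -2434522), Add(K, 1871243)) = Mul(Add(Add(Mul(-2416212, Pow(1794123, -1)), Mul(389606, Pow(-1565403, -1))), -2434522), Add(59204, 1871243)) = Mul(Add(Add(Mul(-2416212, Rational(1, 1794123)), Mul(389606, Rational(-1, 1565403))), -2434522), 1930447) = Mul(Add(Add(Rational(-268468, 199347), Rational(-55658, 223629)), -2434522), 1930447) = Mul(Add(Rational(-7903609522, 4953307807), -2434522), 1930447) = Mul(Rational(-12058944732522776, 4953307807), 1930447) = Rational(-23279153682064395360872, 4953307807)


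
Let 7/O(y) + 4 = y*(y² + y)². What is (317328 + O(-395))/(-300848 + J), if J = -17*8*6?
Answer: -433704656546447615/412296051758519808 ≈ -1.0519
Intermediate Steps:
J = -816 (J = -136*6 = -816)
O(y) = 7/(-4 + y*(y + y²)²) (O(y) = 7/(-4 + y*(y² + y)²) = 7/(-4 + y*(y + y²)²))
(317328 + O(-395))/(-300848 + J) = (317328 + 7/(-4 + (-395)³*(1 - 395)²))/(-300848 - 816) = (317328 + 7/(-4 - 61629875*(-394)²))/(-301664) = (317328 + 7/(-4 - 61629875*155236))*(-1/301664) = (317328 + 7/(-4 - 9567175275500))*(-1/301664) = (317328 + 7/(-9567175275504))*(-1/301664) = (317328 + 7*(-1/9567175275504))*(-1/301664) = (317328 - 1/1366739325072)*(-1/301664) = (433704656546447615/1366739325072)*(-1/301664) = -433704656546447615/412296051758519808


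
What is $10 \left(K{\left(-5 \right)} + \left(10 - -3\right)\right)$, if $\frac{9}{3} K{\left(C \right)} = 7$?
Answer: $\frac{460}{3} \approx 153.33$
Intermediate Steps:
$K{\left(C \right)} = \frac{7}{3}$ ($K{\left(C \right)} = \frac{1}{3} \cdot 7 = \frac{7}{3}$)
$10 \left(K{\left(-5 \right)} + \left(10 - -3\right)\right) = 10 \left(\frac{7}{3} + \left(10 - -3\right)\right) = 10 \left(\frac{7}{3} + \left(10 + 3\right)\right) = 10 \left(\frac{7}{3} + 13\right) = 10 \cdot \frac{46}{3} = \frac{460}{3}$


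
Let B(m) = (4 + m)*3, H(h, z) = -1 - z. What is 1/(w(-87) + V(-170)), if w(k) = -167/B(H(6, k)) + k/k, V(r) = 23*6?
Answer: 270/37363 ≈ 0.0072264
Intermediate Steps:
V(r) = 138
B(m) = 12 + 3*m
w(k) = 1 - 167/(9 - 3*k) (w(k) = -167/(12 + 3*(-1 - k)) + k/k = -167/(12 + (-3 - 3*k)) + 1 = -167/(9 - 3*k) + 1 = 1 - 167/(9 - 3*k))
1/(w(-87) + V(-170)) = 1/((158/3 - 87)/(-3 - 87) + 138) = 1/(-103/3/(-90) + 138) = 1/(-1/90*(-103/3) + 138) = 1/(103/270 + 138) = 1/(37363/270) = 270/37363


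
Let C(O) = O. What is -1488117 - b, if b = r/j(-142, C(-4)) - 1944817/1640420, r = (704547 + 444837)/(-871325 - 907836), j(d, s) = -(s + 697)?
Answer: -1003272753112797677453/674189967440220 ≈ -1.4881e+6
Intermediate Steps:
j(d, s) = -697 - s (j(d, s) = -(697 + s) = -697 - s)
r = -1149384/1779161 (r = 1149384/(-1779161) = 1149384*(-1/1779161) = -1149384/1779161 ≈ -0.64603)
b = -798664440188287/674189967440220 (b = -1149384/(1779161*(-697 - 1*(-4))) - 1944817/1640420 = -1149384/(1779161*(-697 + 4)) - 1944817*1/1640420 = -1149384/1779161/(-693) - 1944817/1640420 = -1149384/1779161*(-1/693) - 1944817/1640420 = 383128/410986191 - 1944817/1640420 = -798664440188287/674189967440220 ≈ -1.1846)
-1488117 - b = -1488117 - 1*(-798664440188287/674189967440220) = -1488117 + 798664440188287/674189967440220 = -1003272753112797677453/674189967440220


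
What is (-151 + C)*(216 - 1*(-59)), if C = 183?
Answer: 8800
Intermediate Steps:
(-151 + C)*(216 - 1*(-59)) = (-151 + 183)*(216 - 1*(-59)) = 32*(216 + 59) = 32*275 = 8800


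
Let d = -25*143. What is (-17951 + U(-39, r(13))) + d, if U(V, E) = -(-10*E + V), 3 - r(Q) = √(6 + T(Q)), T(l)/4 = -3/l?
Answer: -21457 - 10*√858/13 ≈ -21480.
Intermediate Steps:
T(l) = -12/l (T(l) = 4*(-3/l) = -12/l)
d = -3575
r(Q) = 3 - √(6 - 12/Q)
U(V, E) = -V + 10*E (U(V, E) = -(V - 10*E) = -V + 10*E)
(-17951 + U(-39, r(13))) + d = (-17951 + (-1*(-39) + 10*(3 - √6*√((-2 + 13)/13)))) - 3575 = (-17951 + (39 + 10*(3 - √6*√((1/13)*11)))) - 3575 = (-17951 + (39 + 10*(3 - √6*√(11/13)))) - 3575 = (-17951 + (39 + 10*(3 - √6*√143/13))) - 3575 = (-17951 + (39 + 10*(3 - √858/13))) - 3575 = (-17951 + (39 + (30 - 10*√858/13))) - 3575 = (-17951 + (69 - 10*√858/13)) - 3575 = (-17882 - 10*√858/13) - 3575 = -21457 - 10*√858/13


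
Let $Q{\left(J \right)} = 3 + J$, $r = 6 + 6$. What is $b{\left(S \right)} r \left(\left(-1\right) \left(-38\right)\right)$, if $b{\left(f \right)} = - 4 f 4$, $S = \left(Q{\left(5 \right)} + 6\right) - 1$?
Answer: $-94848$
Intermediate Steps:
$r = 12$
$S = 13$ ($S = \left(\left(3 + 5\right) + 6\right) - 1 = \left(8 + 6\right) - 1 = 14 - 1 = 13$)
$b{\left(f \right)} = - 16 f$
$b{\left(S \right)} r \left(\left(-1\right) \left(-38\right)\right) = \left(-16\right) 13 \cdot 12 \left(\left(-1\right) \left(-38\right)\right) = \left(-208\right) 12 \cdot 38 = \left(-2496\right) 38 = -94848$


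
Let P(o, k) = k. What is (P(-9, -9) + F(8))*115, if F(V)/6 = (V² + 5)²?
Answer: 3284055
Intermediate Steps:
F(V) = 6*(5 + V²)² (F(V) = 6*(V² + 5)² = 6*(5 + V²)²)
(P(-9, -9) + F(8))*115 = (-9 + 6*(5 + 8²)²)*115 = (-9 + 6*(5 + 64)²)*115 = (-9 + 6*69²)*115 = (-9 + 6*4761)*115 = (-9 + 28566)*115 = 28557*115 = 3284055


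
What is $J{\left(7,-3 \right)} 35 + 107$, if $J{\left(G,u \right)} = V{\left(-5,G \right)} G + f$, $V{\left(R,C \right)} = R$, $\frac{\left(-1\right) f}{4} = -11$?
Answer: $422$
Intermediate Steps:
$f = 44$ ($f = \left(-4\right) \left(-11\right) = 44$)
$J{\left(G,u \right)} = 44 - 5 G$ ($J{\left(G,u \right)} = - 5 G + 44 = 44 - 5 G$)
$J{\left(7,-3 \right)} 35 + 107 = \left(44 - 35\right) 35 + 107 = 9 \cdot 35 + 107 = 315 + 107 = 422$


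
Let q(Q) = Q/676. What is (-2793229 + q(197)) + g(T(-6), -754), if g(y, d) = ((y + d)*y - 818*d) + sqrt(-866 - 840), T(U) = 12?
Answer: -1477303839/676 + I*sqrt(1706) ≈ -2.1854e+6 + 41.304*I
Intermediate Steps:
q(Q) = Q/676 (q(Q) = Q*(1/676) = Q/676)
g(y, d) = -818*d + I*sqrt(1706) + y*(d + y) (g(y, d) = ((d + y)*y - 818*d) + sqrt(-1706) = (y*(d + y) - 818*d) + I*sqrt(1706) = (-818*d + y*(d + y)) + I*sqrt(1706) = -818*d + I*sqrt(1706) + y*(d + y))
(-2793229 + q(197)) + g(T(-6), -754) = (-2793229 + (1/676)*197) + (12**2 - 818*(-754) + I*sqrt(1706) - 754*12) = (-2793229 + 197/676) + (144 + 616772 + I*sqrt(1706) - 9048) = -1888222607/676 + (607868 + I*sqrt(1706)) = -1477303839/676 + I*sqrt(1706)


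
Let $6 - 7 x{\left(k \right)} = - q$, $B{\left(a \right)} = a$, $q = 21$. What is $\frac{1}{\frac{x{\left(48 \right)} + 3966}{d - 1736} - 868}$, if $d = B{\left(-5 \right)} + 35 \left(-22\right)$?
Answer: $- \frac{5859}{5094875} \approx -0.00115$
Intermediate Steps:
$d = -775$ ($d = -5 + 35 \left(-22\right) = -5 - 770 = -775$)
$x{\left(k \right)} = \frac{27}{7}$ ($x{\left(k \right)} = \frac{6}{7} - \frac{\left(-1\right) 21}{7} = \frac{6}{7} - -3 = \frac{6}{7} + 3 = \frac{27}{7}$)
$\frac{1}{\frac{x{\left(48 \right)} + 3966}{d - 1736} - 868} = \frac{1}{\frac{\frac{27}{7} + 3966}{-775 - 1736} - 868} = \frac{1}{\frac{27789}{7 \left(-2511\right)} - 868} = \frac{1}{\frac{27789}{7} \left(- \frac{1}{2511}\right) - 868} = \frac{1}{- \frac{9263}{5859} - 868} = \frac{1}{- \frac{5094875}{5859}} = - \frac{5859}{5094875}$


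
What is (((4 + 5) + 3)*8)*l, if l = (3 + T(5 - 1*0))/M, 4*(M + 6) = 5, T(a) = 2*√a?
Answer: -1152/19 - 768*√5/19 ≈ -151.02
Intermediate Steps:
M = -19/4 (M = -6 + (¼)*5 = -6 + 5/4 = -19/4 ≈ -4.7500)
l = -12/19 - 8*√5/19 (l = (3 + 2*√(5 - 1*0))/(-19/4) = (3 + 2*√(5 + 0))*(-4/19) = (3 + 2*√5)*(-4/19) = -12/19 - 8*√5/19 ≈ -1.5731)
(((4 + 5) + 3)*8)*l = (((4 + 5) + 3)*8)*(-12/19 - 8*√5/19) = ((9 + 3)*8)*(-12/19 - 8*√5/19) = (12*8)*(-12/19 - 8*√5/19) = 96*(-12/19 - 8*√5/19) = -1152/19 - 768*√5/19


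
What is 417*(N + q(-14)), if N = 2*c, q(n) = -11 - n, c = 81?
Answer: 68805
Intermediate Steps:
N = 162 (N = 2*81 = 162)
417*(N + q(-14)) = 417*(162 + (-11 - 1*(-14))) = 417*(162 + (-11 + 14)) = 417*(162 + 3) = 417*165 = 68805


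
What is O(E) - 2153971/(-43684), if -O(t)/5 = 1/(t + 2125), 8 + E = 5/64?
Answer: 291834013823/5918876212 ≈ 49.306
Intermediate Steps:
E = -507/64 (E = -8 + 5/64 = -507/64 ≈ -7.9219)
O(t) = -5/(2125 + t) (O(t) = -5/(t + 2125) = -5/(2125 + t))
O(E) - 2153971/(-43684) = -5/(2125 - 507/64) - 2153971/(-43684) = -5/135493/64 - 2153971*(-1/43684) = -5*64/135493 + 2153971/43684 = -320/135493 + 2153971/43684 = 291834013823/5918876212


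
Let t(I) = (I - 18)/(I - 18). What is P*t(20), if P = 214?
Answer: 214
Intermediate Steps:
t(I) = 1 (t(I) = (-18 + I)/(-18 + I) = 1)
P*t(20) = 214*1 = 214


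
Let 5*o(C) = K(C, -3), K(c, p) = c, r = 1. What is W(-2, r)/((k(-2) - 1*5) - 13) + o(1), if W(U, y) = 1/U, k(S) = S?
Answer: 9/40 ≈ 0.22500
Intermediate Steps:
o(C) = C/5
W(-2, r)/((k(-2) - 1*5) - 13) + o(1) = 1/((-2 - 1*5) - 13*(-2)) + (1/5)*1 = -1/2/((-2 - 5) - 13) + 1/5 = -1/2/(-7 - 13) + 1/5 = -1/2/(-20) + 1/5 = -1/20*(-1/2) + 1/5 = 1/40 + 1/5 = 9/40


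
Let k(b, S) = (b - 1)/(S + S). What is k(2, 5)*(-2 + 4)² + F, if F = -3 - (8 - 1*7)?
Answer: -18/5 ≈ -3.6000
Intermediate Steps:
k(b, S) = (-1 + b)/(2*S) (k(b, S) = (-1 + b)/((2*S)) = (-1 + b)*(1/(2*S)) = (-1 + b)/(2*S))
F = -4 (F = -3 - (8 - 7) = -3 - 1*1 = -3 - 1 = -4)
k(2, 5)*(-2 + 4)² + F = ((½)*(-1 + 2)/5)*(-2 + 4)² - 4 = ((½)*(⅕)*1)*2² - 4 = (⅒)*4 - 4 = ⅖ - 4 = -18/5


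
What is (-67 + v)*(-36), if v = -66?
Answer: 4788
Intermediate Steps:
(-67 + v)*(-36) = (-67 - 66)*(-36) = -133*(-36) = 4788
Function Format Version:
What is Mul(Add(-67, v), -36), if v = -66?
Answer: 4788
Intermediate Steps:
Mul(Add(-67, v), -36) = Mul(Add(-67, -66), -36) = Mul(-133, -36) = 4788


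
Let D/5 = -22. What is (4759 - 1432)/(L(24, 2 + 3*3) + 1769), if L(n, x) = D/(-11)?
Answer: 1109/593 ≈ 1.8702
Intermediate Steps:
D = -110 (D = 5*(-22) = -110)
L(n, x) = 10 (L(n, x) = -110/(-11) = -110*(-1/11) = 10)
(4759 - 1432)/(L(24, 2 + 3*3) + 1769) = (4759 - 1432)/(10 + 1769) = 3327/1779 = 3327*(1/1779) = 1109/593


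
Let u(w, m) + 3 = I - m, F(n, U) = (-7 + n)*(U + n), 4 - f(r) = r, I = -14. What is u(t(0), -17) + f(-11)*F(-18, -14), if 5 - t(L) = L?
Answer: 12000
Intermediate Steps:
f(r) = 4 - r
t(L) = 5 - L
u(w, m) = -17 - m (u(w, m) = -3 + (-14 - m) = -17 - m)
u(t(0), -17) + f(-11)*F(-18, -14) = (-17 - 1*(-17)) + (4 - 1*(-11))*((-18)² - 7*(-14) - 7*(-18) - 14*(-18)) = (-17 + 17) + (4 + 11)*(324 + 98 + 126 + 252) = 0 + 15*800 = 0 + 12000 = 12000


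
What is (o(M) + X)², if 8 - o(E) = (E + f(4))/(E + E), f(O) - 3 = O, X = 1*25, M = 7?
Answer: 1024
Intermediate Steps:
X = 25
f(O) = 3 + O
o(E) = 8 - (7 + E)/(2*E) (o(E) = 8 - (E + (3 + 4))/(E + E) = 8 - (E + 7)/(2*E) = 8 - (7 + E)*1/(2*E) = 8 - (7 + E)/(2*E))
(o(M) + X)² = ((½)*(-7 + 15*7)/7 + 25)² = ((½)*(⅐)*(-7 + 105) + 25)² = ((½)*(⅐)*98 + 25)² = (7 + 25)² = 32² = 1024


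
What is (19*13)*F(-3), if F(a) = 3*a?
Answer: -2223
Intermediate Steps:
(19*13)*F(-3) = (19*13)*(3*(-3)) = 247*(-9) = -2223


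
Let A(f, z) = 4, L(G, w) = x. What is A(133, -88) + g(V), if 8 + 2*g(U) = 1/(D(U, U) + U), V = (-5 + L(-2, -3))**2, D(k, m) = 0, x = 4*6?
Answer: 1/722 ≈ 0.0013850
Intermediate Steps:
x = 24
L(G, w) = 24
V = 361 (V = (-5 + 24)**2 = 19**2 = 361)
g(U) = -4 + 1/(2*U) (g(U) = -4 + 1/(2*(0 + U)) = -4 + 1/(2*U))
A(133, -88) + g(V) = 4 + (-4 + (1/2)/361) = 4 + (-4 + (1/2)*(1/361)) = 4 + (-4 + 1/722) = 4 - 2887/722 = 1/722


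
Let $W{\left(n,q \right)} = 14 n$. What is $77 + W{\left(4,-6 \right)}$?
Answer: $133$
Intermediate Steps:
$77 + W{\left(4,-6 \right)} = 77 + 14 \cdot 4 = 77 + 56 = 133$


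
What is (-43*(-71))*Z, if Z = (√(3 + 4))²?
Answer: 21371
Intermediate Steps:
Z = 7 (Z = (√7)² = 7)
(-43*(-71))*Z = -43*(-71)*7 = 3053*7 = 21371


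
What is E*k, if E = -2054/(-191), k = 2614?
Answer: 5369156/191 ≈ 28111.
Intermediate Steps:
E = 2054/191 (E = -2054*(-1/191) = 2054/191 ≈ 10.754)
E*k = (2054/191)*2614 = 5369156/191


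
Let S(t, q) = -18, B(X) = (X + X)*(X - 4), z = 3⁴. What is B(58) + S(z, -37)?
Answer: 6246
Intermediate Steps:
z = 81
B(X) = 2*X*(-4 + X) (B(X) = (2*X)*(-4 + X) = 2*X*(-4 + X))
B(58) + S(z, -37) = 2*58*(-4 + 58) - 18 = 2*58*54 - 18 = 6264 - 18 = 6246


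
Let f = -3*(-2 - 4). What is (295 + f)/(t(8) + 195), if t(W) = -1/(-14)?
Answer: 4382/2731 ≈ 1.6045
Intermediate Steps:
t(W) = 1/14 (t(W) = -1*(-1/14) = 1/14)
f = 18 (f = -3*(-6) = 18)
(295 + f)/(t(8) + 195) = (295 + 18)/(1/14 + 195) = 313/(2731/14) = 313*(14/2731) = 4382/2731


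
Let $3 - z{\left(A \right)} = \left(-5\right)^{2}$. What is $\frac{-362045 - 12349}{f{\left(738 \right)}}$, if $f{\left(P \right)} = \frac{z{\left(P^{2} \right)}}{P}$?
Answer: $\frac{138151386}{11} \approx 1.2559 \cdot 10^{7}$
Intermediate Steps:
$z{\left(A \right)} = -22$ ($z{\left(A \right)} = 3 - \left(-5\right)^{2} = 3 - 25 = -22$)
$f{\left(P \right)} = - \frac{22}{P}$
$\frac{-362045 - 12349}{f{\left(738 \right)}} = \frac{-362045 - 12349}{\left(-22\right) \frac{1}{738}} = - \frac{374394}{\left(-22\right) \frac{1}{738}} = - \frac{374394}{- \frac{11}{369}} = \left(-374394\right) \left(- \frac{369}{11}\right) = \frac{138151386}{11}$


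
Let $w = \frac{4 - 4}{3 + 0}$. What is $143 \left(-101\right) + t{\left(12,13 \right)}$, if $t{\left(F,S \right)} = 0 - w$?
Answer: $-14443$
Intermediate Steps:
$w = 0$ ($w = \frac{0}{3} = 0 \cdot \frac{1}{3} = 0$)
$t{\left(F,S \right)} = 0$ ($t{\left(F,S \right)} = 0 - 0 = 0 + 0 = 0$)
$143 \left(-101\right) + t{\left(12,13 \right)} = 143 \left(-101\right) + 0 = -14443 + 0 = -14443$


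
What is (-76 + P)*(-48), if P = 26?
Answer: 2400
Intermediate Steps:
(-76 + P)*(-48) = (-76 + 26)*(-48) = -50*(-48) = 2400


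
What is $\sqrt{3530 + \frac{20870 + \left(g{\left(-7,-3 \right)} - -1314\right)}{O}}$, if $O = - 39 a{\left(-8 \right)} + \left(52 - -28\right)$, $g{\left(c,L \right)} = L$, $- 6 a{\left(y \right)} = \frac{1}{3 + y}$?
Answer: $\frac{4 \sqrt{147558565}}{787} \approx 61.74$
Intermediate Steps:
$a{\left(y \right)} = - \frac{1}{6 \left(3 + y\right)}$
$O = \frac{787}{10}$ ($O = - 39 \left(- \frac{1}{18 + 6 \left(-8\right)}\right) + \left(52 - -28\right) = - 39 \left(- \frac{1}{18 - 48}\right) + \left(52 + 28\right) = - 39 \left(- \frac{1}{-30}\right) + 80 = - 39 \left(\left(-1\right) \left(- \frac{1}{30}\right)\right) + 80 = \left(-39\right) \frac{1}{30} + 80 = - \frac{13}{10} + 80 = \frac{787}{10} \approx 78.7$)
$\sqrt{3530 + \frac{20870 + \left(g{\left(-7,-3 \right)} - -1314\right)}{O}} = \sqrt{3530 + \frac{20870 - -1311}{\frac{787}{10}}} = \sqrt{3530 + \left(20870 + \left(-3 + 1314\right)\right) \frac{10}{787}} = \sqrt{3530 + \left(20870 + 1311\right) \frac{10}{787}} = \sqrt{3530 + 22181 \cdot \frac{10}{787}} = \sqrt{3530 + \frac{221810}{787}} = \sqrt{\frac{2999920}{787}} = \frac{4 \sqrt{147558565}}{787}$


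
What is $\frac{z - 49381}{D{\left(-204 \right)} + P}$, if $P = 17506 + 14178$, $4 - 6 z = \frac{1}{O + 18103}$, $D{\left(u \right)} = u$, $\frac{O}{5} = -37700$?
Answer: $- \frac{50485563953}{32184585360} \approx -1.5686$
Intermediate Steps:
$O = -188500$ ($O = 5 \left(-37700\right) = -188500$)
$z = \frac{681589}{1022382}$ ($z = \frac{2}{3} - \frac{1}{6 \left(-188500 + 18103\right)} = \frac{2}{3} - \frac{1}{6 \left(-170397\right)} = \frac{2}{3} - - \frac{1}{1022382} = \frac{2}{3} + \frac{1}{1022382} = \frac{681589}{1022382} \approx 0.66667$)
$P = 31684$
$\frac{z - 49381}{D{\left(-204 \right)} + P} = \frac{\frac{681589}{1022382} - 49381}{-204 + 31684} = - \frac{50485563953}{1022382 \cdot 31480} = \left(- \frac{50485563953}{1022382}\right) \frac{1}{31480} = - \frac{50485563953}{32184585360}$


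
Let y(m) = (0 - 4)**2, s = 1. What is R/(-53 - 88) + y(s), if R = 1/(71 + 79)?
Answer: 338399/21150 ≈ 16.000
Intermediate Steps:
R = 1/150 ≈ 0.0066667
y(m) = 16 (y(m) = (-4)**2 = 16)
R/(-53 - 88) + y(s) = 1/(150*(-53 - 88)) + 16 = (1/150)/(-141) + 16 = (1/150)*(-1/141) + 16 = -1/21150 + 16 = 338399/21150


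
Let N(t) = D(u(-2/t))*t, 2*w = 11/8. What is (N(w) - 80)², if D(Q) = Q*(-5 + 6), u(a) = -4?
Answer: 109561/16 ≈ 6847.6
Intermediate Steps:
D(Q) = Q (D(Q) = Q*1 = Q)
w = 11/16 (w = (11/8)/2 = (11*(⅛))/2 = (½)*(11/8) = 11/16 ≈ 0.68750)
N(t) = -4*t
(N(w) - 80)² = (-4*11/16 - 80)² = (-11/4 - 80)² = (-331/4)² = 109561/16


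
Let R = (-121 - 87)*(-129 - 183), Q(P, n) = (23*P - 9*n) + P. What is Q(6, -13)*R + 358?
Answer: 16938214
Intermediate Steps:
Q(P, n) = -9*n + 24*P (Q(P, n) = (-9*n + 23*P) + P = -9*n + 24*P)
R = 64896 (R = -208*(-312) = 64896)
Q(6, -13)*R + 358 = (-9*(-13) + 24*6)*64896 + 358 = (117 + 144)*64896 + 358 = 261*64896 + 358 = 16937856 + 358 = 16938214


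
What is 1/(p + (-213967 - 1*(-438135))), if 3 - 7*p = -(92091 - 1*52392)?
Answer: 7/1608878 ≈ 4.3509e-6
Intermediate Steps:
p = 39702/7 (p = 3/7 - (-1)*(92091 - 1*52392)/7 = 3/7 - (-1)*(92091 - 52392)/7 = 3/7 - (-1)*39699/7 = 3/7 - ⅐*(-39699) = 3/7 + 39699/7 = 39702/7 ≈ 5671.7)
1/(p + (-213967 - 1*(-438135))) = 1/(39702/7 + (-213967 - 1*(-438135))) = 1/(39702/7 + (-213967 + 438135)) = 1/(39702/7 + 224168) = 1/(1608878/7) = 7/1608878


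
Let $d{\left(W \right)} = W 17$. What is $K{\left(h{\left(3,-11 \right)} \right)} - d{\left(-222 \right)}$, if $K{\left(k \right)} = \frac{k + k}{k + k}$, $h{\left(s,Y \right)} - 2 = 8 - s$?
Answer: $3775$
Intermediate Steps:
$h{\left(s,Y \right)} = 10 - s$ ($h{\left(s,Y \right)} = 2 - \left(-8 + s\right) = 10 - s$)
$d{\left(W \right)} = 17 W$
$K{\left(k \right)} = 1$ ($K{\left(k \right)} = \frac{2 k}{2 k} = 2 k \frac{1}{2 k} = 1$)
$K{\left(h{\left(3,-11 \right)} \right)} - d{\left(-222 \right)} = 1 - 17 \left(-222\right) = 1 - -3774 = 1 + 3774 = 3775$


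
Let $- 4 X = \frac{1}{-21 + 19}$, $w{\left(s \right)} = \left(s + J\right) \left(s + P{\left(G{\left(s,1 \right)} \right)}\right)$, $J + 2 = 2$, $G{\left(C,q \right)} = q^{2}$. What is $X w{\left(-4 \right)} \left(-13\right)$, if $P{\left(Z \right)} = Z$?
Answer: $- \frac{39}{2} \approx -19.5$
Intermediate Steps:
$J = 0$ ($J = -2 + 2 = 0$)
$w{\left(s \right)} = s \left(1 + s\right)$ ($w{\left(s \right)} = \left(s + 0\right) \left(s + 1^{2}\right) = s \left(s + 1\right) = s \left(1 + s\right)$)
$X = \frac{1}{8}$ ($X = - \frac{1}{4 \left(-21 + 19\right)} = - \frac{1}{4 \left(-2\right)} = \left(- \frac{1}{4}\right) \left(- \frac{1}{2}\right) = \frac{1}{8} \approx 0.125$)
$X w{\left(-4 \right)} \left(-13\right) = \frac{\left(-4\right) \left(1 - 4\right)}{8} \left(-13\right) = \frac{\left(-4\right) \left(-3\right)}{8} \left(-13\right) = \frac{1}{8} \cdot 12 \left(-13\right) = \frac{3}{2} \left(-13\right) = - \frac{39}{2}$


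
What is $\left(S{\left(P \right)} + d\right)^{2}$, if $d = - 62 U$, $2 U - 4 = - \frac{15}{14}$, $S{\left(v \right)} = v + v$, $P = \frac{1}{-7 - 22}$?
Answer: $\frac{1360650769}{164836} \approx 8254.6$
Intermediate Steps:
$P = - \frac{1}{29}$ ($P = \frac{1}{-29} = - \frac{1}{29} \approx -0.034483$)
$S{\left(v \right)} = 2 v$
$U = \frac{41}{28}$ ($U = 2 + \frac{\left(-15\right) \frac{1}{14}}{2} = 2 + \frac{1}{2} \left(- \frac{15}{14}\right) = 2 - \frac{15}{28} = \frac{41}{28} \approx 1.4643$)
$d = - \frac{1271}{14}$ ($d = \left(-62\right) \frac{41}{28} = - \frac{1271}{14} \approx -90.786$)
$\left(S{\left(P \right)} + d\right)^{2} = \left(2 \left(- \frac{1}{29}\right) - \frac{1271}{14}\right)^{2} = \left(- \frac{2}{29} - \frac{1271}{14}\right)^{2} = \left(- \frac{36887}{406}\right)^{2} = \frac{1360650769}{164836}$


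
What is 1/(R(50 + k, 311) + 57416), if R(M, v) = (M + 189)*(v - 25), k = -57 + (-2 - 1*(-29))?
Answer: 1/117190 ≈ 8.5332e-6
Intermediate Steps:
k = -30 (k = -57 + (-2 + 29) = -57 + 27 = -30)
R(M, v) = (-25 + v)*(189 + M) (R(M, v) = (189 + M)*(-25 + v) = (-25 + v)*(189 + M))
1/(R(50 + k, 311) + 57416) = 1/((-4725 - 25*(50 - 30) + 189*311 + (50 - 30)*311) + 57416) = 1/((-4725 - 25*20 + 58779 + 20*311) + 57416) = 1/((-4725 - 500 + 58779 + 6220) + 57416) = 1/(59774 + 57416) = 1/117190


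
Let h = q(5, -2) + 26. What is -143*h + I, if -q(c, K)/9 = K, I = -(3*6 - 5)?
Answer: -6305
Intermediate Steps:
I = -13 (I = -(18 - 5) = -1*13 = -13)
q(c, K) = -9*K
h = 44 (h = -9*(-2) + 26 = 18 + 26 = 44)
-143*h + I = -143*44 - 13 = -6292 - 13 = -6305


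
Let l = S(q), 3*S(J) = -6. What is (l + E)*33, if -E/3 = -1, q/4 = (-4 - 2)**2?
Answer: 33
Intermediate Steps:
q = 144 (q = 4*(-4 - 2)**2 = 4*(-6)**2 = 4*36 = 144)
S(J) = -2 (S(J) = (1/3)*(-6) = -2)
E = 3 (E = -3*(-1) = 3)
l = -2
(l + E)*33 = (-2 + 3)*33 = 1*33 = 33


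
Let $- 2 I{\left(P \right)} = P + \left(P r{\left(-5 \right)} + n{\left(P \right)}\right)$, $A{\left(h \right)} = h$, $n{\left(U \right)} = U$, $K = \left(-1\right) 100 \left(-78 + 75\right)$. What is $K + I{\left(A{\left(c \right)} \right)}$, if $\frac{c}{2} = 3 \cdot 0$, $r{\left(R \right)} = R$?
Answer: $300$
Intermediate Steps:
$K = 300$ ($K = \left(-100\right) \left(-3\right) = 300$)
$c = 0$ ($c = 2 \cdot 3 \cdot 0 = 2 \cdot 0 = 0$)
$I{\left(P \right)} = \frac{3 P}{2}$ ($I{\left(P \right)} = - \frac{P + \left(P \left(-5\right) + P\right)}{2} = - \frac{P + \left(- 5 P + P\right)}{2} = - \frac{P - 4 P}{2} = - \frac{\left(-3\right) P}{2} = \frac{3 P}{2}$)
$K + I{\left(A{\left(c \right)} \right)} = 300 + \frac{3}{2} \cdot 0 = 300 + 0 = 300$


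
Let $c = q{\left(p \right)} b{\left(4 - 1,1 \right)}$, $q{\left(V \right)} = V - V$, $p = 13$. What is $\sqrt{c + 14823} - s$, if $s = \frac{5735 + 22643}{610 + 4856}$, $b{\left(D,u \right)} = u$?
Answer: $- \frac{14189}{2733} + 9 \sqrt{183} \approx 116.56$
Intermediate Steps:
$q{\left(V \right)} = 0$
$s = \frac{14189}{2733}$ ($s = \frac{28378}{5466} = 28378 \cdot \frac{1}{5466} = \frac{14189}{2733} \approx 5.1917$)
$c = 0$ ($c = 0 \cdot 1 = 0$)
$\sqrt{c + 14823} - s = \sqrt{0 + 14823} - \frac{14189}{2733} = \sqrt{14823} - \frac{14189}{2733} = 9 \sqrt{183} - \frac{14189}{2733} = - \frac{14189}{2733} + 9 \sqrt{183}$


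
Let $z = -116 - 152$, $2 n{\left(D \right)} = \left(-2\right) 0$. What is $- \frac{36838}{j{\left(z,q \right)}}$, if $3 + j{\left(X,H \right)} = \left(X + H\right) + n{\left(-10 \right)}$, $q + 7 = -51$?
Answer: $\frac{36838}{329} \approx 111.97$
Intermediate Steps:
$q = -58$ ($q = -7 - 51 = -58$)
$n{\left(D \right)} = 0$ ($n{\left(D \right)} = \frac{\left(-2\right) 0}{2} = \frac{1}{2} \cdot 0 = 0$)
$z = -268$
$j{\left(X,H \right)} = -3 + H + X$ ($j{\left(X,H \right)} = -3 + \left(\left(X + H\right) + 0\right) = -3 + \left(\left(H + X\right) + 0\right) = -3 + \left(H + X\right) = -3 + H + X$)
$- \frac{36838}{j{\left(z,q \right)}} = - \frac{36838}{-3 - 58 - 268} = - \frac{36838}{-329} = \left(-36838\right) \left(- \frac{1}{329}\right) = \frac{36838}{329}$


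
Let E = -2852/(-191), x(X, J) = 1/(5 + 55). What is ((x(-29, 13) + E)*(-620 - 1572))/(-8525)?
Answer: 93878428/24424125 ≈ 3.8437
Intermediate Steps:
x(X, J) = 1/60
E = 2852/191 (E = -2852*(-1/191) = 2852/191 ≈ 14.932)
((x(-29, 13) + E)*(-620 - 1572))/(-8525) = ((1/60 + 2852/191)*(-620 - 1572))/(-8525) = ((171311/11460)*(-2192))*(-1/8525) = -93878428/2865*(-1/8525) = 93878428/24424125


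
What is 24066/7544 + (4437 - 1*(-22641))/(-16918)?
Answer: 50718039/31907348 ≈ 1.5895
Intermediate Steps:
24066/7544 + (4437 - 1*(-22641))/(-16918) = 24066*(1/7544) + (4437 + 22641)*(-1/16918) = 12033/3772 + 27078*(-1/16918) = 12033/3772 - 13539/8459 = 50718039/31907348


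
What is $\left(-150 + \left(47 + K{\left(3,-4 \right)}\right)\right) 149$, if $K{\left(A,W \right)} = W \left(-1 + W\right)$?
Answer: $-12367$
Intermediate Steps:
$\left(-150 + \left(47 + K{\left(3,-4 \right)}\right)\right) 149 = \left(-150 + \left(47 - 4 \left(-1 - 4\right)\right)\right) 149 = \left(-150 + \left(47 - -20\right)\right) 149 = \left(-150 + \left(47 + 20\right)\right) 149 = \left(-150 + 67\right) 149 = \left(-83\right) 149 = -12367$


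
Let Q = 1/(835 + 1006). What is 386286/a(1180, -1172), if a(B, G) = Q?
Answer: 711152526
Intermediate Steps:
Q = 1/1841 ≈ 0.00054318
a(B, G) = 1/1841
386286/a(1180, -1172) = 386286/(1/1841) = 386286*1841 = 711152526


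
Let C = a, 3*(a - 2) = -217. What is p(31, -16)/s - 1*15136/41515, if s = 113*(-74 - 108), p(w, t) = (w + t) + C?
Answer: -463484719/1280696235 ≈ -0.36190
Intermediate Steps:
a = -211/3 (a = 2 + (⅓)*(-217) = 2 - 217/3 = -211/3 ≈ -70.333)
C = -211/3 ≈ -70.333
p(w, t) = -211/3 + t + w (p(w, t) = (w + t) - 211/3 = (t + w) - 211/3 = -211/3 + t + w)
s = -20566 (s = 113*(-182) = -20566)
p(31, -16)/s - 1*15136/41515 = (-211/3 - 16 + 31)/(-20566) - 1*15136/41515 = -166/3*(-1/20566) - 15136*1/41515 = 83/30849 - 15136/41515 = -463484719/1280696235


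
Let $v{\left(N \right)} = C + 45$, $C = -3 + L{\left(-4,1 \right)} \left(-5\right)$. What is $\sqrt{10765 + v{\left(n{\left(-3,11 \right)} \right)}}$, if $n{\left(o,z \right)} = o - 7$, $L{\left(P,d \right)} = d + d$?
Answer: $\sqrt{10797} \approx 103.91$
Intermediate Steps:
$L{\left(P,d \right)} = 2 d$
$C = -13$ ($C = -3 + 2 \cdot 1 \left(-5\right) = -3 + 2 \left(-5\right) = -3 - 10 = -13$)
$n{\left(o,z \right)} = -7 + o$
$v{\left(N \right)} = 32$ ($v{\left(N \right)} = -13 + 45 = 32$)
$\sqrt{10765 + v{\left(n{\left(-3,11 \right)} \right)}} = \sqrt{10765 + 32} = \sqrt{10797}$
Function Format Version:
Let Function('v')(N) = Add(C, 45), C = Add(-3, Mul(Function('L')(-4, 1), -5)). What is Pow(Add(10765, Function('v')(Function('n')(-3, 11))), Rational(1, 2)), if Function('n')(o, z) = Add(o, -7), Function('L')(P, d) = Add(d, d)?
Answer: Pow(10797, Rational(1, 2)) ≈ 103.91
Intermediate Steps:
Function('L')(P, d) = Mul(2, d)
C = -13 (C = Add(-3, Mul(Mul(2, 1), -5)) = Add(-3, Mul(2, -5)) = Add(-3, -10) = -13)
Function('n')(o, z) = Add(-7, o)
Function('v')(N) = 32 (Function('v')(N) = Add(-13, 45) = 32)
Pow(Add(10765, Function('v')(Function('n')(-3, 11))), Rational(1, 2)) = Pow(Add(10765, 32), Rational(1, 2)) = Pow(10797, Rational(1, 2))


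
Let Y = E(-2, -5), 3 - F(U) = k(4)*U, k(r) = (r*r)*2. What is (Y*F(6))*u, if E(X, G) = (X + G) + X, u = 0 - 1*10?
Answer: -17010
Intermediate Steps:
k(r) = 2*r**2 (k(r) = r**2*2 = 2*r**2)
u = -10 (u = 0 - 10 = -10)
E(X, G) = G + 2*X (E(X, G) = (G + X) + X = G + 2*X)
F(U) = 3 - 32*U (F(U) = 3 - 2*4**2*U = 3 - 2*16*U = 3 - 32*U)
Y = -9 (Y = -5 + 2*(-2) = -5 - 4 = -9)
(Y*F(6))*u = -9*(3 - 32*6)*(-10) = -9*(3 - 192)*(-10) = -9*(-189)*(-10) = 1701*(-10) = -17010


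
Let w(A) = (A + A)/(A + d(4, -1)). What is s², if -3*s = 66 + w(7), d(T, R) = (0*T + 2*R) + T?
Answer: 369664/729 ≈ 507.08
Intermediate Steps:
d(T, R) = T + 2*R (d(T, R) = (0 + 2*R) + T = 2*R + T = T + 2*R)
w(A) = 2*A/(2 + A) (w(A) = (A + A)/(A + (4 + 2*(-1))) = (2*A)/(A + (4 - 2)) = (2*A)/(A + 2) = (2*A)/(2 + A) = 2*A/(2 + A))
s = -608/27 (s = -(66 + 2*7/(2 + 7))/3 = -(66 + 2*7/9)/3 = -(66 + 2*7*(⅑))/3 = -(66 + 14/9)/3 = -⅓*608/9 = -608/27 ≈ -22.519)
s² = (-608/27)² = 369664/729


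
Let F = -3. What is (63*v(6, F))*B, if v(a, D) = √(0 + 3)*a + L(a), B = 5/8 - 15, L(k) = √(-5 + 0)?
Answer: -21735*√3/4 - 7245*I*√5/8 ≈ -9411.5 - 2025.0*I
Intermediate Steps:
L(k) = I*√5 (L(k) = √(-5) = I*√5)
B = -115/8 (B = 5*(⅛) - 15 = 5/8 - 15 = -115/8 ≈ -14.375)
v(a, D) = I*√5 + a*√3 (v(a, D) = √(0 + 3)*a + I*√5 = √3*a + I*√5 = a*√3 + I*√5 = I*√5 + a*√3)
(63*v(6, F))*B = (63*(I*√5 + 6*√3))*(-115/8) = (63*(6*√3 + I*√5))*(-115/8) = (378*√3 + 63*I*√5)*(-115/8) = -21735*√3/4 - 7245*I*√5/8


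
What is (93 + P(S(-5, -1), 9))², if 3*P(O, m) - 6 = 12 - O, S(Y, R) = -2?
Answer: 89401/9 ≈ 9933.4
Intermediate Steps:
P(O, m) = 6 - O/3 (P(O, m) = 2 + (12 - O)/3 = 2 + (4 - O/3) = 6 - O/3)
(93 + P(S(-5, -1), 9))² = (93 + (6 - ⅓*(-2)))² = (93 + (6 + ⅔))² = (93 + 20/3)² = (299/3)² = 89401/9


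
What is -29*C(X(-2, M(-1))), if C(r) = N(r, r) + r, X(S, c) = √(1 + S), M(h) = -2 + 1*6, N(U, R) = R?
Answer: -58*I ≈ -58.0*I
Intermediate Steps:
M(h) = 4 (M(h) = -2 + 6 = 4)
C(r) = 2*r (C(r) = r + r = 2*r)
-29*C(X(-2, M(-1))) = -58*√(1 - 2) = -58*√(-1) = -58*I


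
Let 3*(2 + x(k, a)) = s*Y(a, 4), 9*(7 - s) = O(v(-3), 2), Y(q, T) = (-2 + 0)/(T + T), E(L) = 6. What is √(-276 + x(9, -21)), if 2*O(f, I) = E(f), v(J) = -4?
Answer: I*√2507/3 ≈ 16.69*I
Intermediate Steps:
O(f, I) = 3 (O(f, I) = (½)*6 = 3)
Y(q, T) = -1/T (Y(q, T) = -2*1/(2*T) = -1/T)
s = 20/3 (s = 7 - ⅑*3 = 7 - ⅓ = 20/3 ≈ 6.6667)
x(k, a) = -23/9 (x(k, a) = -2 + (20*(-1/4)/3)/3 = -2 + (20*(-1*¼)/3)/3 = -2 + ((20/3)*(-¼))/3 = -2 + (⅓)*(-5/3) = -2 - 5/9 = -23/9)
√(-276 + x(9, -21)) = √(-276 - 23/9) = √(-2507/9) = I*√2507/3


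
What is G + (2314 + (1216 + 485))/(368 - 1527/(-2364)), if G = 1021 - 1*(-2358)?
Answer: 984739667/290493 ≈ 3389.9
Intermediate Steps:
G = 3379 (G = 1021 + 2358 = 3379)
G + (2314 + (1216 + 485))/(368 - 1527/(-2364)) = 3379 + (2314 + (1216 + 485))/(368 - 1527/(-2364)) = 3379 + (2314 + 1701)/(368 - 1527*(-1/2364)) = 3379 + 4015/(368 + 509/788) = 3379 + 4015/(290493/788) = 3379 + 4015*(788/290493) = 3379 + 3163820/290493 = 984739667/290493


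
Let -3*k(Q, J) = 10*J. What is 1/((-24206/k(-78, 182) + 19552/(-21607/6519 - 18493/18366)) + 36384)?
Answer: 1078570/34405757183 ≈ 3.1349e-5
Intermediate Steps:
k(Q, J) = -10*J/3
1/((-24206/k(-78, 182) + 19552/(-21607/6519 - 18493/18366)) + 36384) = 1/((-24206/((-10/3*182)) + 19552/(-21607/6519 - 18493/18366)) + 36384) = 1/((-24206/(-1820/3) + 19552/(-21607*1/6519 - 18493*1/18366)) + 36384) = 1/((-24206*(-3/1820) + 19552/(-527/159 - 18493/18366)) + 36384) = 1/((399/10 + 19552/(-1402141/324466)) + 36384) = 1/((399/10 + 19552*(-324466/1402141)) + 36384) = 1/((399/10 - 487996864/107857) + 36384) = 1/(-4836933697/1078570 + 36384) = 1/(34405757183/1078570) = 1078570/34405757183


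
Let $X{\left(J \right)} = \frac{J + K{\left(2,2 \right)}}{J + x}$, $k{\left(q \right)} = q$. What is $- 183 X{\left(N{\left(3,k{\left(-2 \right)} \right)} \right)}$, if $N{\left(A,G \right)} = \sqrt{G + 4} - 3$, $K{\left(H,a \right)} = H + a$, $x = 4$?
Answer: $-183$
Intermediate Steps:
$N{\left(A,G \right)} = -3 + \sqrt{4 + G}$ ($N{\left(A,G \right)} = \sqrt{4 + G} - 3 = -3 + \sqrt{4 + G}$)
$X{\left(J \right)} = 1$ ($X{\left(J \right)} = \frac{J + \left(2 + 2\right)}{J + 4} = \frac{J + 4}{4 + J} = \frac{4 + J}{4 + J} = 1$)
$- 183 X{\left(N{\left(3,k{\left(-2 \right)} \right)} \right)} = \left(-183\right) 1 = -183$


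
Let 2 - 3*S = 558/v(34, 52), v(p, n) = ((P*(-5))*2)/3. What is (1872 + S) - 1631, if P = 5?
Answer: 18962/75 ≈ 252.83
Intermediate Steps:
v(p, n) = -50/3 (v(p, n) = ((5*(-5))*2)/3 = -25*2*(1/3) = -50*1/3 = -50/3)
S = 887/75 (S = 2/3 - 186/(-50/3) = 2/3 - 186*(-3)/50 = 2/3 - 1/3*(-837/25) = 2/3 + 279/25 = 887/75 ≈ 11.827)
(1872 + S) - 1631 = (1872 + 887/75) - 1631 = 141287/75 - 1631 = 18962/75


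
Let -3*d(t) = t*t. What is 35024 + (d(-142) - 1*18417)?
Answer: 29657/3 ≈ 9885.7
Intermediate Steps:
d(t) = -t²/3 (d(t) = -t*t/3 = -t²/3)
35024 + (d(-142) - 1*18417) = 35024 + (-⅓*(-142)² - 1*18417) = 35024 + (-⅓*20164 - 18417) = 35024 + (-20164/3 - 18417) = 35024 - 75415/3 = 29657/3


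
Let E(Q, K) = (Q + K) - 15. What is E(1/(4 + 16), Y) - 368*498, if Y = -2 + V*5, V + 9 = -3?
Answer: -3666819/20 ≈ -1.8334e+5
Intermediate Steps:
V = -12 (V = -9 - 3 = -12)
Y = -62 (Y = -2 - 12*5 = -2 - 60 = -62)
E(Q, K) = -15 + K + Q (E(Q, K) = (K + Q) - 15 = -15 + K + Q)
E(1/(4 + 16), Y) - 368*498 = (-15 - 62 + 1/(4 + 16)) - 368*498 = (-15 - 62 + 1/20) - 183264 = -1539/20 - 183264 = -3666819/20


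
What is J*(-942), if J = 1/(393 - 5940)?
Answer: 314/1849 ≈ 0.16982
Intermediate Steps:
J = -1/5547 (J = 1/(-5547) = -1/5547 ≈ -0.00018028)
J*(-942) = -1/5547*(-942) = 314/1849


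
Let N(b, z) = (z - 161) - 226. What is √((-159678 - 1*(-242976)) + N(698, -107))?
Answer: 2*√20701 ≈ 287.76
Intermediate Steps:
N(b, z) = -387 + z (N(b, z) = (-161 + z) - 226 = -387 + z)
√((-159678 - 1*(-242976)) + N(698, -107)) = √((-159678 - 1*(-242976)) + (-387 - 107)) = √((-159678 + 242976) - 494) = √(83298 - 494) = √82804 = 2*√20701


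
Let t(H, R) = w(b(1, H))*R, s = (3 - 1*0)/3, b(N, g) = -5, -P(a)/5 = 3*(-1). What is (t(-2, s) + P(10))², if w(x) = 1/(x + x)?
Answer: 22201/100 ≈ 222.01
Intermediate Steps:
P(a) = 15 (P(a) = -15*(-1) = -5*(-3) = 15)
w(x) = 1/(2*x)
s = 1 (s = (3 + 0)*(⅓) = 3*(⅓) = 1)
t(H, R) = -R/10 (t(H, R) = ((½)/(-5))*R = ((½)*(-⅕))*R = -R/10)
(t(-2, s) + P(10))² = (-⅒*1 + 15)² = (-⅒ + 15)² = (149/10)² = 22201/100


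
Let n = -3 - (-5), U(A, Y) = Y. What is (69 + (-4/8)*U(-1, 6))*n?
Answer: 132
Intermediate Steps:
n = 2 (n = -3 - 1*(-5) = -3 + 5 = 2)
(69 + (-4/8)*U(-1, 6))*n = (69 - 4/8*6)*2 = (69 - 4*⅛*6)*2 = (69 - ½*6)*2 = (69 - 3)*2 = 66*2 = 132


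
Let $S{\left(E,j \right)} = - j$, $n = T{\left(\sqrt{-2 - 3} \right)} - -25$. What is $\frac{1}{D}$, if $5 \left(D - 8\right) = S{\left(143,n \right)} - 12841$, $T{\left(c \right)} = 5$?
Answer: $- \frac{5}{12831} \approx -0.00038968$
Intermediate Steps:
$n = 30$ ($n = 5 - -25 = 5 + 25 = 30$)
$D = - \frac{12831}{5}$ ($D = 8 + \frac{\left(-1\right) 30 - 12841}{5} = 8 + \frac{-30 - 12841}{5} = 8 + \frac{1}{5} \left(-12871\right) = 8 - \frac{12871}{5} = - \frac{12831}{5} \approx -2566.2$)
$\frac{1}{D} = \frac{1}{- \frac{12831}{5}} = - \frac{5}{12831}$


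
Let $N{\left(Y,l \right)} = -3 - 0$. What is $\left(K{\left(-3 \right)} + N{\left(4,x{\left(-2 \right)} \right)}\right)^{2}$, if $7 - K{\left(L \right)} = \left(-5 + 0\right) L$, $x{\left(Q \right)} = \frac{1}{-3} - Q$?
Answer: $121$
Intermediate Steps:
$x{\left(Q \right)} = - \frac{1}{3} - Q$
$K{\left(L \right)} = 7 + 5 L$ ($K{\left(L \right)} = 7 - \left(-5 + 0\right) L = 7 - - 5 L = 7 + 5 L$)
$N{\left(Y,l \right)} = -3$ ($N{\left(Y,l \right)} = -3 + 0 = -3$)
$\left(K{\left(-3 \right)} + N{\left(4,x{\left(-2 \right)} \right)}\right)^{2} = \left(\left(7 + 5 \left(-3\right)\right) - 3\right)^{2} = \left(\left(7 - 15\right) - 3\right)^{2} = \left(-8 - 3\right)^{2} = \left(-11\right)^{2} = 121$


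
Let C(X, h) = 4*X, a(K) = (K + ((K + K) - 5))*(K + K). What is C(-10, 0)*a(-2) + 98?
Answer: -1662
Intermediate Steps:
a(K) = 2*K*(-5 + 3*K) (a(K) = (K + (2*K - 5))*(2*K) = (K + (-5 + 2*K))*(2*K) = (-5 + 3*K)*(2*K) = 2*K*(-5 + 3*K))
C(-10, 0)*a(-2) + 98 = (4*(-10))*(2*(-2)*(-5 + 3*(-2))) + 98 = -80*(-2)*(-5 - 6) + 98 = -80*(-2)*(-11) + 98 = -40*44 + 98 = -1760 + 98 = -1662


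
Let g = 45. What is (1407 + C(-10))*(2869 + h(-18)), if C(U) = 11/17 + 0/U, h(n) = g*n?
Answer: 49271870/17 ≈ 2.8983e+6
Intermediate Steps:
h(n) = 45*n
C(U) = 11/17 (C(U) = 11*(1/17) + 0 = 11/17 + 0 = 11/17)
(1407 + C(-10))*(2869 + h(-18)) = (1407 + 11/17)*(2869 + 45*(-18)) = 23930*(2869 - 810)/17 = (23930/17)*2059 = 49271870/17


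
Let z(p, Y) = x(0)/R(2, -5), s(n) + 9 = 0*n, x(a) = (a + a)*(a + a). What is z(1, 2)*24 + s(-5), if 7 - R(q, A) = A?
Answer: -9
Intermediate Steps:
x(a) = 4*a² (x(a) = (2*a)*(2*a) = 4*a²)
R(q, A) = 7 - A
s(n) = -9 (s(n) = -9 + 0*n = -9 + 0 = -9)
z(p, Y) = 0 (z(p, Y) = (4*0²)/(7 - 1*(-5)) = (4*0)/(7 + 5) = 0/12 = 0*(1/12) = 0)
z(1, 2)*24 + s(-5) = 0*24 - 9 = 0 - 9 = -9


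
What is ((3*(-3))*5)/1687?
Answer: -45/1687 ≈ -0.026675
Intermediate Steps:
((3*(-3))*5)/1687 = (-9*5)/1687 = (1/1687)*(-45) = -45/1687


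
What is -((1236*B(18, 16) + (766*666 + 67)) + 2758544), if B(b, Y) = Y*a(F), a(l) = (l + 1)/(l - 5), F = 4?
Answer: -3169887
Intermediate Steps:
a(l) = (1 + l)/(-5 + l)
B(b, Y) = -5*Y (B(b, Y) = Y*((1 + 4)/(-5 + 4)) = Y*(5/(-1)) = Y*(-1*5) = Y*(-5) = -5*Y)
-((1236*B(18, 16) + (766*666 + 67)) + 2758544) = -((1236*(-5*16) + (766*666 + 67)) + 2758544) = -((1236*(-80) + (510156 + 67)) + 2758544) = -((-98880 + 510223) + 2758544) = -(411343 + 2758544) = -1*3169887 = -3169887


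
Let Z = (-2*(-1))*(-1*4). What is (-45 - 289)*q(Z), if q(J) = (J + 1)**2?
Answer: -16366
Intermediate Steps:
Z = -8 (Z = 2*(-4) = -8)
q(J) = (1 + J)**2
(-45 - 289)*q(Z) = (-45 - 289)*(1 - 8)**2 = -334*(-7)**2 = -334*49 = -16366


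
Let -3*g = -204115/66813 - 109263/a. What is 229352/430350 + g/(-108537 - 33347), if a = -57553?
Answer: 15641294503524993344/29349059121709658325 ≈ 0.53294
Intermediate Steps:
g = 4447241776/11535865767 (g = -(-204115/66813 - 109263/(-57553))/3 = -(-204115*1/66813 - 109263*(-1/57553))/3 = -(-204115/66813 + 109263/57553)/3 = -1/3*(-4447241776/3845288589) = 4447241776/11535865767 ≈ 0.38551)
229352/430350 + g/(-108537 - 33347) = 229352/430350 + 4447241776/(11535865767*(-108537 - 33347)) = 229352*(1/430350) + (4447241776/11535865767)/(-141884) = 114676/215175 + (4447241776/11535865767)*(-1/141884) = 114676/215175 - 1111810444/409188694621257 = 15641294503524993344/29349059121709658325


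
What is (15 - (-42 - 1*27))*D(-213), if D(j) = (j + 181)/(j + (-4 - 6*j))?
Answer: -2688/1061 ≈ -2.5335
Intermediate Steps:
D(j) = (181 + j)/(-4 - 5*j)
(15 - (-42 - 1*27))*D(-213) = (15 - (-42 - 1*27))*((-181 - 1*(-213))/(4 + 5*(-213))) = (15 - (-42 - 27))*((-181 + 213)/(4 - 1065)) = (15 - 1*(-69))*(32/(-1061)) = (15 + 69)*(-1/1061*32) = 84*(-32/1061) = -2688/1061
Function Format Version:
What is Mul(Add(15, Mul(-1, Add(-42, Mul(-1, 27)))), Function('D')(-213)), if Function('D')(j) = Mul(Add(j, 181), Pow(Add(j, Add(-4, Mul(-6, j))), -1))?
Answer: Rational(-2688, 1061) ≈ -2.5335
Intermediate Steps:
Function('D')(j) = Mul(Pow(Add(-4, Mul(-5, j)), -1), Add(181, j)) (Function('D')(j) = Mul(Add(181, j), Pow(Add(-4, Mul(-5, j)), -1)) = Mul(Pow(Add(-4, Mul(-5, j)), -1), Add(181, j)))
Mul(Add(15, Mul(-1, Add(-42, Mul(-1, 27)))), Function('D')(-213)) = Mul(Add(15, Mul(-1, Add(-42, Mul(-1, 27)))), Mul(Pow(Add(4, Mul(5, -213)), -1), Add(-181, Mul(-1, -213)))) = Mul(Add(15, Mul(-1, Add(-42, -27))), Mul(Pow(Add(4, -1065), -1), Add(-181, 213))) = Mul(Add(15, Mul(-1, -69)), Mul(Pow(-1061, -1), 32)) = Mul(Add(15, 69), Mul(Rational(-1, 1061), 32)) = Mul(84, Rational(-32, 1061)) = Rational(-2688, 1061)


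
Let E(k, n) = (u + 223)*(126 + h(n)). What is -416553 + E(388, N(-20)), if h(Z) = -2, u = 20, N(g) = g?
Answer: -386421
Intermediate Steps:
E(k, n) = 30132 (E(k, n) = (20 + 223)*(126 - 2) = 243*124 = 30132)
-416553 + E(388, N(-20)) = -416553 + 30132 = -386421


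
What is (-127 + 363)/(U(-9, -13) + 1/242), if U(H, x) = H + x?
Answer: -57112/5323 ≈ -10.729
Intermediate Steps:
(-127 + 363)/(U(-9, -13) + 1/242) = (-127 + 363)/((-9 - 13) + 1/242) = 236/(-22 + 1/242) = 236/(-5323/242) = 236*(-242/5323) = -57112/5323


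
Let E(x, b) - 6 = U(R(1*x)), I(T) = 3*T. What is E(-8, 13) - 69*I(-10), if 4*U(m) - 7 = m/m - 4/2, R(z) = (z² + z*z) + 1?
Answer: 4155/2 ≈ 2077.5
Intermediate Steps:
R(z) = 1 + 2*z² (R(z) = (z² + z²) + 1 = 2*z² + 1 = 1 + 2*z²)
U(m) = 3/2 (U(m) = 7/4 + (m/m - 4/2)/4 = 7/4 + (1 - 4*½)/4 = 7/4 + (1 - 2)/4 = 7/4 + (¼)*(-1) = 7/4 - ¼ = 3/2)
E(x, b) = 15/2 (E(x, b) = 6 + 3/2 = 15/2)
E(-8, 13) - 69*I(-10) = 15/2 - 207*(-10) = 15/2 - 69*(-30) = 15/2 + 2070 = 4155/2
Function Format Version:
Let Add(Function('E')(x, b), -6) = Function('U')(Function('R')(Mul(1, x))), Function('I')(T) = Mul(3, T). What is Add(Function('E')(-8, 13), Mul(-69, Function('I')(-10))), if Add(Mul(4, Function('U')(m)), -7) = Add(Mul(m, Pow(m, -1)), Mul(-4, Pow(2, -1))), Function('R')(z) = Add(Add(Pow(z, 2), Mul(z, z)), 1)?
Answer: Rational(4155, 2) ≈ 2077.5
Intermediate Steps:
Function('R')(z) = Add(1, Mul(2, Pow(z, 2))) (Function('R')(z) = Add(Add(Pow(z, 2), Pow(z, 2)), 1) = Add(Mul(2, Pow(z, 2)), 1) = Add(1, Mul(2, Pow(z, 2))))
Function('U')(m) = Rational(3, 2) (Function('U')(m) = Add(Rational(7, 4), Mul(Rational(1, 4), Add(Mul(m, Pow(m, -1)), Mul(-4, Pow(2, -1))))) = Add(Rational(7, 4), Mul(Rational(1, 4), Add(1, Mul(-4, Rational(1, 2))))) = Add(Rational(7, 4), Mul(Rational(1, 4), Add(1, -2))) = Add(Rational(7, 4), Mul(Rational(1, 4), -1)) = Add(Rational(7, 4), Rational(-1, 4)) = Rational(3, 2))
Function('E')(x, b) = Rational(15, 2) (Function('E')(x, b) = Add(6, Rational(3, 2)) = Rational(15, 2))
Add(Function('E')(-8, 13), Mul(-69, Function('I')(-10))) = Add(Rational(15, 2), Mul(-69, Mul(3, -10))) = Add(Rational(15, 2), Mul(-69, -30)) = Add(Rational(15, 2), 2070) = Rational(4155, 2)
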